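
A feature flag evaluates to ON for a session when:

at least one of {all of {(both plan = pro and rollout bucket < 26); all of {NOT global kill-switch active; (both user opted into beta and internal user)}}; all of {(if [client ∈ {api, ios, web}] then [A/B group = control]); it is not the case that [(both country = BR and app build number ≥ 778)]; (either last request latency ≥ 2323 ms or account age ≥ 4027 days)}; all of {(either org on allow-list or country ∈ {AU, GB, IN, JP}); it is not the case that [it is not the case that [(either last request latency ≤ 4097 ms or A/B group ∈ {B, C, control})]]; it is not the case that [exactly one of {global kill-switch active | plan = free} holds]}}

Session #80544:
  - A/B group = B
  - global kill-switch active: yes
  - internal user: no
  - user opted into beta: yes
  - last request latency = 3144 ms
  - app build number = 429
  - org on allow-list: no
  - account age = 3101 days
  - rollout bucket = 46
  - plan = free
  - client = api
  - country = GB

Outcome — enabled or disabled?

Atomic conditions:
  plan = pro: free == pro is false
  rollout bucket < 26: 46 < 26 is false
  NOT global kill-switch active: yes → false
  user opted into beta: yes → true
  internal user: no → false
  client ∈ {api, ios, web}: api is in the set → true
  A/B group = control: B == control is false
  country = BR: GB == BR is false
  app build number ≥ 778: 429 ≥ 778 is false
  last request latency ≥ 2323 ms: 3144 ≥ 2323 is true
  account age ≥ 4027 days: 3101 ≥ 4027 is false
  org on allow-list: no → false
  country ∈ {AU, GB, IN, JP}: GB is in the set → true
  last request latency ≤ 4097 ms: 3144 ≤ 4097 is true
  A/B group ∈ {B, C, control}: B is in the set → true
  global kill-switch active: yes → true
  plan = free: free == free is true
Combine:
[1.1] false AND false = false
[1.2.2] true AND false = false
[1.2] false AND false = false
[1] false AND false = false
[2.1] true → false = false
[2.2.1] false AND false = false
[2.2] NOT false = true
[2.3] true OR false = true
[2] false AND true AND true = false
[3.1] false OR true = true
[3.2.1.1] true OR true = true
[3.2.1] NOT true = false
[3.2] NOT false = true
[3.3.1] exactly-one(true, true) = false
[3.3] NOT false = true
[3] true AND true AND true = true
[root] false OR false OR true = true
Overall: true → enabled

Enabled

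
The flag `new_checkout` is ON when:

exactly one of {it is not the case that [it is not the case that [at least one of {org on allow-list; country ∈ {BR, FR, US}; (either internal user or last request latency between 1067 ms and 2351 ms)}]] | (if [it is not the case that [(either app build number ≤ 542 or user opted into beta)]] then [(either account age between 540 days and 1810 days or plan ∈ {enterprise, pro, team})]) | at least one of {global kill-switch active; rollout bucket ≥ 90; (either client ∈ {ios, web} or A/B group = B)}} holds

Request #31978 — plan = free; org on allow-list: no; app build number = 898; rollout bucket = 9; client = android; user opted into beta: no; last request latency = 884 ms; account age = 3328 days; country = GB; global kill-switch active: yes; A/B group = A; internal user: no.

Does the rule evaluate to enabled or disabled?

Enabled

Atomic conditions:
  org on allow-list: no → false
  country ∈ {BR, FR, US}: GB is not in the set → false
  internal user: no → false
  last request latency between 1067 ms and 2351 ms: 884 in [1067, 2351] is false
  app build number ≤ 542: 898 ≤ 542 is false
  user opted into beta: no → false
  account age between 540 days and 1810 days: 3328 in [540, 1810] is false
  plan ∈ {enterprise, pro, team}: free is not in the set → false
  global kill-switch active: yes → true
  rollout bucket ≥ 90: 9 ≥ 90 is false
  client ∈ {ios, web}: android is not in the set → false
  A/B group = B: A == B is false
Combine:
[1.1.1.3] false OR false = false
[1.1.1] false OR false OR false = false
[1.1] NOT false = true
[1] NOT true = false
[2.1.1] false OR false = false
[2.1] NOT false = true
[2.2] false OR false = false
[2] true → false = false
[3.3] false OR false = false
[3] true OR false OR false = true
[root] exactly-one(false, false, true) = true
Overall: true → enabled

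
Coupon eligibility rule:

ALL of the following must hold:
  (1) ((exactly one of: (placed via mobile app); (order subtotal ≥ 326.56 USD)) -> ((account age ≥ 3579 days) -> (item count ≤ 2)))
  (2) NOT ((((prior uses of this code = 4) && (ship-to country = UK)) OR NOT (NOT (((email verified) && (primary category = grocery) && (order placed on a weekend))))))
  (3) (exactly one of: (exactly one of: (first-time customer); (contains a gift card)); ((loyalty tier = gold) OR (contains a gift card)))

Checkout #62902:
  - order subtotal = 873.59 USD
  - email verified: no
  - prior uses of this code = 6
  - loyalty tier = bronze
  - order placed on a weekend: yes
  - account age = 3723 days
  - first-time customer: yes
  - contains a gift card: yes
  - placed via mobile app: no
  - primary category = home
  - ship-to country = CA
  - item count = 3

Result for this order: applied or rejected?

Atomic conditions:
  placed via mobile app: no → false
  order subtotal ≥ 326.56 USD: 873.59 ≥ 326.56 is true
  account age ≥ 3579 days: 3723 ≥ 3579 is true
  item count ≤ 2: 3 ≤ 2 is false
  prior uses of this code = 4: 6 == 4 is false
  ship-to country = UK: CA == UK is false
  email verified: no → false
  primary category = grocery: home == grocery is false
  order placed on a weekend: yes → true
  first-time customer: yes → true
  contains a gift card: yes → true
  loyalty tier = gold: bronze == gold is false
Combine:
[1.1] exactly-one(false, true) = true
[1.2] true → false = false
[1] true → false = false
[2.1.1] false AND false = false
[2.1.2.1.1] false AND false AND true = false
[2.1.2.1] NOT false = true
[2.1.2] NOT true = false
[2.1] false OR false = false
[2] NOT false = true
[3.1] exactly-one(true, true) = false
[3.2] false OR true = true
[3] exactly-one(false, true) = true
[root] false AND true AND true = false
Overall: false → rejected

Rejected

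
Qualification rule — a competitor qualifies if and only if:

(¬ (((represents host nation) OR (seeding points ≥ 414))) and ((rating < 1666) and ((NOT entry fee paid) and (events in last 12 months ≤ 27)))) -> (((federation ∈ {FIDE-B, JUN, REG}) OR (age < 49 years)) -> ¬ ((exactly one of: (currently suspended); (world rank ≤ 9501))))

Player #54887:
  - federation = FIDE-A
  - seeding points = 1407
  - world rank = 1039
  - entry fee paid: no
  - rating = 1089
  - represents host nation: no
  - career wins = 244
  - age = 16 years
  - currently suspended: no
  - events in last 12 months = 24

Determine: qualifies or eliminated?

Qualifies

Atomic conditions:
  represents host nation: no → false
  seeding points ≥ 414: 1407 ≥ 414 is true
  rating < 1666: 1089 < 1666 is true
  NOT entry fee paid: no → true
  events in last 12 months ≤ 27: 24 ≤ 27 is true
  federation ∈ {FIDE-B, JUN, REG}: FIDE-A is not in the set → false
  age < 49 years: 16 < 49 is true
  currently suspended: no → false
  world rank ≤ 9501: 1039 ≤ 9501 is true
Combine:
[1.1.1] false OR true = true
[1.1] NOT true = false
[1.2.2] true AND true = true
[1.2] true AND true = true
[1] false AND true = false
[2.1] false OR true = true
[2.2.1] exactly-one(false, true) = true
[2.2] NOT true = false
[2] true → false = false
[root] false → false (antecedent false ⇒ implication holds) = true
Overall: true → qualifies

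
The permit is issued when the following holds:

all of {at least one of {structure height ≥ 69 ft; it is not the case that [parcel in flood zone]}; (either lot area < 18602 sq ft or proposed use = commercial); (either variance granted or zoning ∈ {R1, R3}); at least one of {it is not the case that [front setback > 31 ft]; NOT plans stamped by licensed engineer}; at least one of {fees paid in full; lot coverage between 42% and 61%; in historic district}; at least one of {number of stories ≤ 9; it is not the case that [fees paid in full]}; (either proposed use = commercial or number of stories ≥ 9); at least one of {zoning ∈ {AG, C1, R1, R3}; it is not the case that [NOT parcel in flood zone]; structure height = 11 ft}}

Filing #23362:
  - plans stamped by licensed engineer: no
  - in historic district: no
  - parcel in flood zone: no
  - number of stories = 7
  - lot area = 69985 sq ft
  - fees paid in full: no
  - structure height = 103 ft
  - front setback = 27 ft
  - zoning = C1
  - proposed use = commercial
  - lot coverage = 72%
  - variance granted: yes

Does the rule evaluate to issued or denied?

Denied

Atomic conditions:
  structure height ≥ 69 ft: 103 ≥ 69 is true
  parcel in flood zone: no → false
  lot area < 18602 sq ft: 69985 < 18602 is false
  proposed use = commercial: commercial == commercial is true
  variance granted: yes → true
  zoning ∈ {R1, R3}: C1 is not in the set → false
  front setback > 31 ft: 27 > 31 is false
  NOT plans stamped by licensed engineer: no → true
  fees paid in full: no → false
  lot coverage between 42% and 61%: 72 in [42, 61] is false
  in historic district: no → false
  number of stories ≤ 9: 7 ≤ 9 is true
  number of stories ≥ 9: 7 ≥ 9 is false
  zoning ∈ {AG, C1, R1, R3}: C1 is in the set → true
  NOT parcel in flood zone: no → true
  structure height = 11 ft: 103 == 11 is false
Combine:
[1.2] NOT false = true
[1] true OR true = true
[2] false OR true = true
[3] true OR false = true
[4.1] NOT false = true
[4] true OR true = true
[5] false OR false OR false = false
[6.2] NOT false = true
[6] true OR true = true
[7] true OR false = true
[8.2] NOT true = false
[8] true OR false OR false = true
[root] true AND true AND true AND true AND false AND true AND true AND true = false
Overall: false → denied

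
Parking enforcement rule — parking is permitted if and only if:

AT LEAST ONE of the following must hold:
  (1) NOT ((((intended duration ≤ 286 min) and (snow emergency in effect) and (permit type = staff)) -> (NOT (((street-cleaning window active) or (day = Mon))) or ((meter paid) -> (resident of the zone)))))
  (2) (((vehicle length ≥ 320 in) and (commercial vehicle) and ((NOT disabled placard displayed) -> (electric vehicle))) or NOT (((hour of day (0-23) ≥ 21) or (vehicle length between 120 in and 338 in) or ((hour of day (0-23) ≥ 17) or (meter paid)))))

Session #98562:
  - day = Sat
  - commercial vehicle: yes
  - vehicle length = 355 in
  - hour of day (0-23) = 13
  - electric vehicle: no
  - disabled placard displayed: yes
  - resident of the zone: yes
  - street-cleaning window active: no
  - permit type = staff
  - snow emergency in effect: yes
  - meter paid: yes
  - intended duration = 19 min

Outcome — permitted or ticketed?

Permitted

Atomic conditions:
  intended duration ≤ 286 min: 19 ≤ 286 is true
  snow emergency in effect: yes → true
  permit type = staff: staff == staff is true
  street-cleaning window active: no → false
  day = Mon: Sat == Mon is false
  meter paid: yes → true
  resident of the zone: yes → true
  vehicle length ≥ 320 in: 355 ≥ 320 is true
  commercial vehicle: yes → true
  NOT disabled placard displayed: yes → false
  electric vehicle: no → false
  hour of day (0-23) ≥ 21: 13 ≥ 21 is false
  vehicle length between 120 in and 338 in: 355 in [120, 338] is false
  hour of day (0-23) ≥ 17: 13 ≥ 17 is false
Combine:
[1.1.1] true AND true AND true = true
[1.1.2.1.1] false OR false = false
[1.1.2.1] NOT false = true
[1.1.2.2] true → true = true
[1.1.2] true OR true = true
[1.1] true → true = true
[1] NOT true = false
[2.1.3] false → false (antecedent false ⇒ implication holds) = true
[2.1] true AND true AND true = true
[2.2.1.3] false OR true = true
[2.2.1] false OR false OR true = true
[2.2] NOT true = false
[2] true OR false = true
[root] false OR true = true
Overall: true → permitted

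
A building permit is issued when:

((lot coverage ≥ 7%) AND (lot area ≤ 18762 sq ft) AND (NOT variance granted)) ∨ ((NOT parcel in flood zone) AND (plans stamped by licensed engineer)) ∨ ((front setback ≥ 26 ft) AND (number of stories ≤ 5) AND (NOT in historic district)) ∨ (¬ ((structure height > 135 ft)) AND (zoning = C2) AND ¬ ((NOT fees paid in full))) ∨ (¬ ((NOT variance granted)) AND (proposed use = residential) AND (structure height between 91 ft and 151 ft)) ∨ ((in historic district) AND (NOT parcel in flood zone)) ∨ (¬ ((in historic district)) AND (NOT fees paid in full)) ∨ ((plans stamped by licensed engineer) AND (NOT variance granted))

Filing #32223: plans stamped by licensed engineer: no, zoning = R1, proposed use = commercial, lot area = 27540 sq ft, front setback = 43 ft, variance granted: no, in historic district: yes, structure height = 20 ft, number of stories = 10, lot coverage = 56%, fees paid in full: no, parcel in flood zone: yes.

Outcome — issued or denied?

Denied

Atomic conditions:
  lot coverage ≥ 7%: 56 ≥ 7 is true
  lot area ≤ 18762 sq ft: 27540 ≤ 18762 is false
  NOT variance granted: no → true
  NOT parcel in flood zone: yes → false
  plans stamped by licensed engineer: no → false
  front setback ≥ 26 ft: 43 ≥ 26 is true
  number of stories ≤ 5: 10 ≤ 5 is false
  NOT in historic district: yes → false
  structure height > 135 ft: 20 > 135 is false
  zoning = C2: R1 == C2 is false
  NOT fees paid in full: no → true
  proposed use = residential: commercial == residential is false
  structure height between 91 ft and 151 ft: 20 in [91, 151] is false
  in historic district: yes → true
Combine:
[1] true AND false AND true = false
[2] false AND false = false
[3] true AND false AND false = false
[4.1] NOT false = true
[4.3] NOT true = false
[4] true AND false AND false = false
[5.1] NOT true = false
[5] false AND false AND false = false
[6] true AND false = false
[7.1] NOT true = false
[7] false AND true = false
[8] false AND true = false
[root] false OR false OR false OR false OR false OR false OR false OR false = false
Overall: false → denied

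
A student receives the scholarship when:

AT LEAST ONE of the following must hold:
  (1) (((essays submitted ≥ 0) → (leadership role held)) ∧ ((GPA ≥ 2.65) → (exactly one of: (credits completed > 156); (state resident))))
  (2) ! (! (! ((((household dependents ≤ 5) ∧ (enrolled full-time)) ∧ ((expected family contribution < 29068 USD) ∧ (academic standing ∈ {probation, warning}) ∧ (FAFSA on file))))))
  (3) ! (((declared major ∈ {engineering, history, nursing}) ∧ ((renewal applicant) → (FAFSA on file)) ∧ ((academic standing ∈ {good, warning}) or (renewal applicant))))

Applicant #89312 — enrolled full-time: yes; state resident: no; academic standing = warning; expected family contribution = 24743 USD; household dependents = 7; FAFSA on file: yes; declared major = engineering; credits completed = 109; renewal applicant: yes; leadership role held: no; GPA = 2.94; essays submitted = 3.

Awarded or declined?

Atomic conditions:
  essays submitted ≥ 0: 3 ≥ 0 is true
  leadership role held: no → false
  GPA ≥ 2.65: 2.94 ≥ 2.65 is true
  credits completed > 156: 109 > 156 is false
  state resident: no → false
  household dependents ≤ 5: 7 ≤ 5 is false
  enrolled full-time: yes → true
  expected family contribution < 29068 USD: 24743 < 29068 is true
  academic standing ∈ {probation, warning}: warning is in the set → true
  FAFSA on file: yes → true
  declared major ∈ {engineering, history, nursing}: engineering is in the set → true
  renewal applicant: yes → true
  academic standing ∈ {good, warning}: warning is in the set → true
Combine:
[1.1] true → false = false
[1.2.2] exactly-one(false, false) = false
[1.2] true → false = false
[1] false AND false = false
[2.1.1.1.1] false AND true = false
[2.1.1.1.2] true AND true AND true = true
[2.1.1.1] false AND true = false
[2.1.1] NOT false = true
[2.1] NOT true = false
[2] NOT false = true
[3.1.2] true → true = true
[3.1.3] true OR true = true
[3.1] true AND true AND true = true
[3] NOT true = false
[root] false OR true OR false = true
Overall: true → awarded

Awarded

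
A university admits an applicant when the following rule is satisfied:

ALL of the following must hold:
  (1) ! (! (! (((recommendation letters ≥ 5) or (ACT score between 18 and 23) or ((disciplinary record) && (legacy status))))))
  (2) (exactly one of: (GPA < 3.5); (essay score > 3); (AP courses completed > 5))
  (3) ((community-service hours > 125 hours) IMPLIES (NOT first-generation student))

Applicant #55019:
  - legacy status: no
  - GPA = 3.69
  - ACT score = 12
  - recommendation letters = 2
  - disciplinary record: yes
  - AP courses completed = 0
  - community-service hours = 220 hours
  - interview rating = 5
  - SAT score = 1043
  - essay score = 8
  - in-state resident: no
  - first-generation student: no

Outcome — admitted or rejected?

Atomic conditions:
  recommendation letters ≥ 5: 2 ≥ 5 is false
  ACT score between 18 and 23: 12 in [18, 23] is false
  disciplinary record: yes → true
  legacy status: no → false
  GPA < 3.5: 3.69 < 3.5 is false
  essay score > 3: 8 > 3 is true
  AP courses completed > 5: 0 > 5 is false
  community-service hours > 125 hours: 220 > 125 is true
  NOT first-generation student: no → true
Combine:
[1.1.1.1.3] true AND false = false
[1.1.1.1] false OR false OR false = false
[1.1.1] NOT false = true
[1.1] NOT true = false
[1] NOT false = true
[2] exactly-one(false, true, false) = true
[3] true → true = true
[root] true AND true AND true = true
Overall: true → admitted

Admitted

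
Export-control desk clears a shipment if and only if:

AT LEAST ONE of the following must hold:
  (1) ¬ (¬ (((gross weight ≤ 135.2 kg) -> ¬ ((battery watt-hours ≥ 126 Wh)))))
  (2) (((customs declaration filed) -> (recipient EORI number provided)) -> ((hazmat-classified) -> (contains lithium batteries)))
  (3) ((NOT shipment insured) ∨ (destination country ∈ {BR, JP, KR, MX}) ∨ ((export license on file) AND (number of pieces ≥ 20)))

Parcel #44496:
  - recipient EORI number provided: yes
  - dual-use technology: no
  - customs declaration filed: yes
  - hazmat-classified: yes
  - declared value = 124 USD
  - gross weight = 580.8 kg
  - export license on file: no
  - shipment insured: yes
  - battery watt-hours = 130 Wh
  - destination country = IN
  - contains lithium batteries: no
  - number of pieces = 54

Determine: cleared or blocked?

Atomic conditions:
  gross weight ≤ 135.2 kg: 580.8 ≤ 135.2 is false
  battery watt-hours ≥ 126 Wh: 130 ≥ 126 is true
  customs declaration filed: yes → true
  recipient EORI number provided: yes → true
  hazmat-classified: yes → true
  contains lithium batteries: no → false
  NOT shipment insured: yes → false
  destination country ∈ {BR, JP, KR, MX}: IN is not in the set → false
  export license on file: no → false
  number of pieces ≥ 20: 54 ≥ 20 is true
Combine:
[1.1.1.2] NOT true = false
[1.1.1] false → false (antecedent false ⇒ implication holds) = true
[1.1] NOT true = false
[1] NOT false = true
[2.1] true → true = true
[2.2] true → false = false
[2] true → false = false
[3.3] false AND true = false
[3] false OR false OR false = false
[root] true OR false OR false = true
Overall: true → cleared

Cleared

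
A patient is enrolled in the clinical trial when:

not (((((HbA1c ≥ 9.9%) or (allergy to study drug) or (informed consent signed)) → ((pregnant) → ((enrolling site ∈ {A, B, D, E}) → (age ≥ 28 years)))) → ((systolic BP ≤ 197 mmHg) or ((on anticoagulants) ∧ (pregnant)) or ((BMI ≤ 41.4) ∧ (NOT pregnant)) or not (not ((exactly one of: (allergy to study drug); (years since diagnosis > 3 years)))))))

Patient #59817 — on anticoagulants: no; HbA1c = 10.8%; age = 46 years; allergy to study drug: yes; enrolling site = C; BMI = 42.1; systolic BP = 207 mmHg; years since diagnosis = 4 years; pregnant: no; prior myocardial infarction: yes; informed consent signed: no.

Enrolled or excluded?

Atomic conditions:
  HbA1c ≥ 9.9%: 10.8 ≥ 9.9 is true
  allergy to study drug: yes → true
  informed consent signed: no → false
  pregnant: no → false
  enrolling site ∈ {A, B, D, E}: C is not in the set → false
  age ≥ 28 years: 46 ≥ 28 is true
  systolic BP ≤ 197 mmHg: 207 ≤ 197 is false
  on anticoagulants: no → false
  BMI ≤ 41.4: 42.1 ≤ 41.4 is false
  NOT pregnant: no → true
  years since diagnosis > 3 years: 4 > 3 is true
Combine:
[1.1.1] true OR true OR false = true
[1.1.2.2] false → true (antecedent false ⇒ implication holds) = true
[1.1.2] false → true (antecedent false ⇒ implication holds) = true
[1.1] true → true = true
[1.2.2] false AND false = false
[1.2.3] false AND true = false
[1.2.4.1.1] exactly-one(true, true) = false
[1.2.4.1] NOT false = true
[1.2.4] NOT true = false
[1.2] false OR false OR false OR false = false
[1] true → false = false
[root] NOT false = true
Overall: true → enrolled

Enrolled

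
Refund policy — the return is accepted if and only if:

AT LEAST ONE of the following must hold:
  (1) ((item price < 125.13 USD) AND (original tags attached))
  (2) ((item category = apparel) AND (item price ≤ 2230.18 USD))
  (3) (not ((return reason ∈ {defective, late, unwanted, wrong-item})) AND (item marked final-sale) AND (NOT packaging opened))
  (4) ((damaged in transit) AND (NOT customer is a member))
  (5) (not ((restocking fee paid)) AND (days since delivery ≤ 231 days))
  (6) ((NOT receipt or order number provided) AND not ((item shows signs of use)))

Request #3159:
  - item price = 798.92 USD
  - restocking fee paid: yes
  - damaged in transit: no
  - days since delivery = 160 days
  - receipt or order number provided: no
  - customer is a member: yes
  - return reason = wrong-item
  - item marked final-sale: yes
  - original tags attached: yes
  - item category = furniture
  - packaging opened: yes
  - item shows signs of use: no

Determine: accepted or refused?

Accepted

Atomic conditions:
  item price < 125.13 USD: 798.92 < 125.13 is false
  original tags attached: yes → true
  item category = apparel: furniture == apparel is false
  item price ≤ 2230.18 USD: 798.92 ≤ 2230.18 is true
  return reason ∈ {defective, late, unwanted, wrong-item}: wrong-item is in the set → true
  item marked final-sale: yes → true
  NOT packaging opened: yes → false
  damaged in transit: no → false
  NOT customer is a member: yes → false
  restocking fee paid: yes → true
  days since delivery ≤ 231 days: 160 ≤ 231 is true
  NOT receipt or order number provided: no → true
  item shows signs of use: no → false
Combine:
[1] false AND true = false
[2] false AND true = false
[3.1] NOT true = false
[3] false AND true AND false = false
[4] false AND false = false
[5.1] NOT true = false
[5] false AND true = false
[6.2] NOT false = true
[6] true AND true = true
[root] false OR false OR false OR false OR false OR true = true
Overall: true → accepted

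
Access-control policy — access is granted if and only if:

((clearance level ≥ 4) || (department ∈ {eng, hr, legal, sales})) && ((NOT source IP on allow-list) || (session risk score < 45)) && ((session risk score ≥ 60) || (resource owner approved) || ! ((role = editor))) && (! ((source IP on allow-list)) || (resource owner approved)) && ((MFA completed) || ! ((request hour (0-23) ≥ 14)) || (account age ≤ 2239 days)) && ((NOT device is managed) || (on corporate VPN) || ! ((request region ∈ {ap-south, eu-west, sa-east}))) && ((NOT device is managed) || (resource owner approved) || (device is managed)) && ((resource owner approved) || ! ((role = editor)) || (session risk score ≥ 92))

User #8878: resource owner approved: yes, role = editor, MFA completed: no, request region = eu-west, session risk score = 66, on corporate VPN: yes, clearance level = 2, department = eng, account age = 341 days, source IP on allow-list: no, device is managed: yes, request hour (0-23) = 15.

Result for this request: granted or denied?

Granted

Atomic conditions:
  clearance level ≥ 4: 2 ≥ 4 is false
  department ∈ {eng, hr, legal, sales}: eng is in the set → true
  NOT source IP on allow-list: no → true
  session risk score < 45: 66 < 45 is false
  session risk score ≥ 60: 66 ≥ 60 is true
  resource owner approved: yes → true
  role = editor: editor == editor is true
  source IP on allow-list: no → false
  MFA completed: no → false
  request hour (0-23) ≥ 14: 15 ≥ 14 is true
  account age ≤ 2239 days: 341 ≤ 2239 is true
  NOT device is managed: yes → false
  on corporate VPN: yes → true
  request region ∈ {ap-south, eu-west, sa-east}: eu-west is in the set → true
  device is managed: yes → true
  session risk score ≥ 92: 66 ≥ 92 is false
Combine:
[1] false OR true = true
[2] true OR false = true
[3.3] NOT true = false
[3] true OR true OR false = true
[4.1] NOT false = true
[4] true OR true = true
[5.2] NOT true = false
[5] false OR false OR true = true
[6.3] NOT true = false
[6] false OR true OR false = true
[7] false OR true OR true = true
[8.2] NOT true = false
[8] true OR false OR false = true
[root] true AND true AND true AND true AND true AND true AND true AND true = true
Overall: true → granted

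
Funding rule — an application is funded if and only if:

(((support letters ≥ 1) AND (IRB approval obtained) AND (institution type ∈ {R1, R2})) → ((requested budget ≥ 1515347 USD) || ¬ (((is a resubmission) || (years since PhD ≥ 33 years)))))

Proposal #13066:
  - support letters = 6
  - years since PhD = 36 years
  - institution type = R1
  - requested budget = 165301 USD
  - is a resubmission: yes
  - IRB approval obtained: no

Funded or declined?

Funded

Atomic conditions:
  support letters ≥ 1: 6 ≥ 1 is true
  IRB approval obtained: no → false
  institution type ∈ {R1, R2}: R1 is in the set → true
  requested budget ≥ 1515347 USD: 165301 ≥ 1515347 is false
  is a resubmission: yes → true
  years since PhD ≥ 33 years: 36 ≥ 33 is true
Combine:
[1] true AND false AND true = false
[2.2.1] true OR true = true
[2.2] NOT true = false
[2] false OR false = false
[root] false → false (antecedent false ⇒ implication holds) = true
Overall: true → funded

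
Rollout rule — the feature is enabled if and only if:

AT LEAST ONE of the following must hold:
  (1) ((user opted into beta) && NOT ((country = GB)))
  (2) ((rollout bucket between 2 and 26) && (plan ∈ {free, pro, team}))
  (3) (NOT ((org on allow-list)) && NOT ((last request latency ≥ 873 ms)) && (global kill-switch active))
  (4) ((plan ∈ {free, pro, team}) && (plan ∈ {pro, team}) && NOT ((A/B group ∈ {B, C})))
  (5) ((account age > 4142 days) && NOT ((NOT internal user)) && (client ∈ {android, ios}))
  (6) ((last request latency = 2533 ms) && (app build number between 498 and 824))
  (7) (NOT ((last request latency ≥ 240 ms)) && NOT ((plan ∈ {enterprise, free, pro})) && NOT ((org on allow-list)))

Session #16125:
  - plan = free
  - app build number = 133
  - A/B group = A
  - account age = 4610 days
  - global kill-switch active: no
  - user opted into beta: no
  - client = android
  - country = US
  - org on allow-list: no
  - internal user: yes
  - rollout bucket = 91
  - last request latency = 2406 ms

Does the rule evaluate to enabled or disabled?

Enabled

Atomic conditions:
  user opted into beta: no → false
  country = GB: US == GB is false
  rollout bucket between 2 and 26: 91 in [2, 26] is false
  plan ∈ {free, pro, team}: free is in the set → true
  org on allow-list: no → false
  last request latency ≥ 873 ms: 2406 ≥ 873 is true
  global kill-switch active: no → false
  plan ∈ {pro, team}: free is not in the set → false
  A/B group ∈ {B, C}: A is not in the set → false
  account age > 4142 days: 4610 > 4142 is true
  NOT internal user: yes → false
  client ∈ {android, ios}: android is in the set → true
  last request latency = 2533 ms: 2406 == 2533 is false
  app build number between 498 and 824: 133 in [498, 824] is false
  last request latency ≥ 240 ms: 2406 ≥ 240 is true
  plan ∈ {enterprise, free, pro}: free is in the set → true
Combine:
[1.2] NOT false = true
[1] false AND true = false
[2] false AND true = false
[3.1] NOT false = true
[3.2] NOT true = false
[3] true AND false AND false = false
[4.3] NOT false = true
[4] true AND false AND true = false
[5.2] NOT false = true
[5] true AND true AND true = true
[6] false AND false = false
[7.1] NOT true = false
[7.2] NOT true = false
[7.3] NOT false = true
[7] false AND false AND true = false
[root] false OR false OR false OR false OR true OR false OR false = true
Overall: true → enabled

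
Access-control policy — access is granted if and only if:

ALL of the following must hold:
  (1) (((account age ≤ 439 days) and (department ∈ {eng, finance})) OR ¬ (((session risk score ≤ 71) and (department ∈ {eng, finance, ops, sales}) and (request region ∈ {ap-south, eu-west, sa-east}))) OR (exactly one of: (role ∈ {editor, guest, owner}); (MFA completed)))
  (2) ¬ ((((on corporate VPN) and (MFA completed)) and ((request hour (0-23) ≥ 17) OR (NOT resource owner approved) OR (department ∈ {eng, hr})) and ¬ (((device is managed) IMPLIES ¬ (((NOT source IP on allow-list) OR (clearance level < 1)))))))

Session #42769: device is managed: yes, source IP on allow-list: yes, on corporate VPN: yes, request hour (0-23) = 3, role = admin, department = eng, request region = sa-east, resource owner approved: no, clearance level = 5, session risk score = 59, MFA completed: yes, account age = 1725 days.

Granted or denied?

Atomic conditions:
  account age ≤ 439 days: 1725 ≤ 439 is false
  department ∈ {eng, finance}: eng is in the set → true
  session risk score ≤ 71: 59 ≤ 71 is true
  department ∈ {eng, finance, ops, sales}: eng is in the set → true
  request region ∈ {ap-south, eu-west, sa-east}: sa-east is in the set → true
  role ∈ {editor, guest, owner}: admin is not in the set → false
  MFA completed: yes → true
  on corporate VPN: yes → true
  request hour (0-23) ≥ 17: 3 ≥ 17 is false
  NOT resource owner approved: no → true
  department ∈ {eng, hr}: eng is in the set → true
  device is managed: yes → true
  NOT source IP on allow-list: yes → false
  clearance level < 1: 5 < 1 is false
Combine:
[1.1] false AND true = false
[1.2.1] true AND true AND true = true
[1.2] NOT true = false
[1.3] exactly-one(false, true) = true
[1] false OR false OR true = true
[2.1.1] true AND true = true
[2.1.2] false OR true OR true = true
[2.1.3.1.2.1] false OR false = false
[2.1.3.1.2] NOT false = true
[2.1.3.1] true → true = true
[2.1.3] NOT true = false
[2.1] true AND true AND false = false
[2] NOT false = true
[root] true AND true = true
Overall: true → granted

Granted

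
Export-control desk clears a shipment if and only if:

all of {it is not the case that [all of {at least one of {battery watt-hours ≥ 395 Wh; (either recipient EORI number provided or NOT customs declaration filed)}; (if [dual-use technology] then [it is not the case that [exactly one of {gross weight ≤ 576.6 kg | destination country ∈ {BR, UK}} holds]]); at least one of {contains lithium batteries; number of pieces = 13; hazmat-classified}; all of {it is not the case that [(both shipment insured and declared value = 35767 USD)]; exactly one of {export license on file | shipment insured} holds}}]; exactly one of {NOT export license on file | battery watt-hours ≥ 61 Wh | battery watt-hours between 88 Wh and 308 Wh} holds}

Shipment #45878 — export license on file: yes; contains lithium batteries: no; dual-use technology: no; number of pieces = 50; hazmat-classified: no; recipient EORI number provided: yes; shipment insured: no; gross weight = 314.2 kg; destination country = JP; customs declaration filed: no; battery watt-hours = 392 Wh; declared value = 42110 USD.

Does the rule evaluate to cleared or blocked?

Cleared

Atomic conditions:
  battery watt-hours ≥ 395 Wh: 392 ≥ 395 is false
  recipient EORI number provided: yes → true
  NOT customs declaration filed: no → true
  dual-use technology: no → false
  gross weight ≤ 576.6 kg: 314.2 ≤ 576.6 is true
  destination country ∈ {BR, UK}: JP is not in the set → false
  contains lithium batteries: no → false
  number of pieces = 13: 50 == 13 is false
  hazmat-classified: no → false
  shipment insured: no → false
  declared value = 35767 USD: 42110 == 35767 is false
  export license on file: yes → true
  NOT export license on file: yes → false
  battery watt-hours ≥ 61 Wh: 392 ≥ 61 is true
  battery watt-hours between 88 Wh and 308 Wh: 392 in [88, 308] is false
Combine:
[1.1.1.2] true OR true = true
[1.1.1] false OR true = true
[1.1.2.2.1] exactly-one(true, false) = true
[1.1.2.2] NOT true = false
[1.1.2] false → false (antecedent false ⇒ implication holds) = true
[1.1.3] false OR false OR false = false
[1.1.4.1.1] false AND false = false
[1.1.4.1] NOT false = true
[1.1.4.2] exactly-one(true, false) = true
[1.1.4] true AND true = true
[1.1] true AND true AND false AND true = false
[1] NOT false = true
[2] exactly-one(false, true, false) = true
[root] true AND true = true
Overall: true → cleared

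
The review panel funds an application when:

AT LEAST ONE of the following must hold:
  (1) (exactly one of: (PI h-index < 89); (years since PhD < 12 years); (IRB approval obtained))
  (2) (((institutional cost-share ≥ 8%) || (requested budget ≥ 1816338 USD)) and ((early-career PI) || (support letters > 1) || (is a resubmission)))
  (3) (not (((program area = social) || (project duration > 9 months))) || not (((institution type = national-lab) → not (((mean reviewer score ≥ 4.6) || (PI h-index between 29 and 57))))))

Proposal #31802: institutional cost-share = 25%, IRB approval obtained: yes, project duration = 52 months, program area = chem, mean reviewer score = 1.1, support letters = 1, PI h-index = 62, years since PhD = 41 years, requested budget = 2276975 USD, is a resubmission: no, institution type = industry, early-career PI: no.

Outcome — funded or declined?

Atomic conditions:
  PI h-index < 89: 62 < 89 is true
  years since PhD < 12 years: 41 < 12 is false
  IRB approval obtained: yes → true
  institutional cost-share ≥ 8%: 25 ≥ 8 is true
  requested budget ≥ 1816338 USD: 2276975 ≥ 1816338 is true
  early-career PI: no → false
  support letters > 1: 1 > 1 is false
  is a resubmission: no → false
  program area = social: chem == social is false
  project duration > 9 months: 52 > 9 is true
  institution type = national-lab: industry == national-lab is false
  mean reviewer score ≥ 4.6: 1.1 ≥ 4.6 is false
  PI h-index between 29 and 57: 62 in [29, 57] is false
Combine:
[1] exactly-one(true, false, true) = false
[2.1] true OR true = true
[2.2] false OR false OR false = false
[2] true AND false = false
[3.1.1] false OR true = true
[3.1] NOT true = false
[3.2.1.2.1] false OR false = false
[3.2.1.2] NOT false = true
[3.2.1] false → true (antecedent false ⇒ implication holds) = true
[3.2] NOT true = false
[3] false OR false = false
[root] false OR false OR false = false
Overall: false → declined

Declined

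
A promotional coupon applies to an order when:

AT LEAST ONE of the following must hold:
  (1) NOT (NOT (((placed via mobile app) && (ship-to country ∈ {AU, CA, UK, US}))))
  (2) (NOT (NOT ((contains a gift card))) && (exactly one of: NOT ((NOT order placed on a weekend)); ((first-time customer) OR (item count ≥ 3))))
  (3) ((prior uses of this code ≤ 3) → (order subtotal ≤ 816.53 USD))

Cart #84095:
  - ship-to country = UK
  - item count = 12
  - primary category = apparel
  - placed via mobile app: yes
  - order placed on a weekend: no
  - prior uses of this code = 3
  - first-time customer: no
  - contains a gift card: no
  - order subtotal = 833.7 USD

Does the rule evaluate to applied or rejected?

Applied

Atomic conditions:
  placed via mobile app: yes → true
  ship-to country ∈ {AU, CA, UK, US}: UK is in the set → true
  contains a gift card: no → false
  NOT order placed on a weekend: no → true
  first-time customer: no → false
  item count ≥ 3: 12 ≥ 3 is true
  prior uses of this code ≤ 3: 3 ≤ 3 is true
  order subtotal ≤ 816.53 USD: 833.7 ≤ 816.53 is false
Combine:
[1.1.1] true AND true = true
[1.1] NOT true = false
[1] NOT false = true
[2.1.1] NOT false = true
[2.1] NOT true = false
[2.2.1] NOT true = false
[2.2.2] false OR true = true
[2.2] exactly-one(false, true) = true
[2] false AND true = false
[3] true → false = false
[root] true OR false OR false = true
Overall: true → applied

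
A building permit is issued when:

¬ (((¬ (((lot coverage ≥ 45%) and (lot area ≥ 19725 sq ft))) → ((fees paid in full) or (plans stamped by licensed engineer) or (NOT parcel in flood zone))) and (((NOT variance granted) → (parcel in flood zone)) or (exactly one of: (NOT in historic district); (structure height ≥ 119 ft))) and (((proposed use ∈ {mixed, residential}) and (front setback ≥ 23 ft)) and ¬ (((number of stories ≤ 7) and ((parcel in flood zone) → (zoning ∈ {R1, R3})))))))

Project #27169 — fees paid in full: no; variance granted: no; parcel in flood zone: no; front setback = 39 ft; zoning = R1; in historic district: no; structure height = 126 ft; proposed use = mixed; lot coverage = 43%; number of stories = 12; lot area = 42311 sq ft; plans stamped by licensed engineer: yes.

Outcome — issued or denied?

Atomic conditions:
  lot coverage ≥ 45%: 43 ≥ 45 is false
  lot area ≥ 19725 sq ft: 42311 ≥ 19725 is true
  fees paid in full: no → false
  plans stamped by licensed engineer: yes → true
  NOT parcel in flood zone: no → true
  NOT variance granted: no → true
  parcel in flood zone: no → false
  NOT in historic district: no → true
  structure height ≥ 119 ft: 126 ≥ 119 is true
  proposed use ∈ {mixed, residential}: mixed is in the set → true
  front setback ≥ 23 ft: 39 ≥ 23 is true
  number of stories ≤ 7: 12 ≤ 7 is false
  zoning ∈ {R1, R3}: R1 is in the set → true
Combine:
[1.1.1.1] false AND true = false
[1.1.1] NOT false = true
[1.1.2] false OR true OR true = true
[1.1] true → true = true
[1.2.1] true → false = false
[1.2.2] exactly-one(true, true) = false
[1.2] false OR false = false
[1.3.1] true AND true = true
[1.3.2.1.2] false → true (antecedent false ⇒ implication holds) = true
[1.3.2.1] false AND true = false
[1.3.2] NOT false = true
[1.3] true AND true = true
[1] true AND false AND true = false
[root] NOT false = true
Overall: true → issued

Issued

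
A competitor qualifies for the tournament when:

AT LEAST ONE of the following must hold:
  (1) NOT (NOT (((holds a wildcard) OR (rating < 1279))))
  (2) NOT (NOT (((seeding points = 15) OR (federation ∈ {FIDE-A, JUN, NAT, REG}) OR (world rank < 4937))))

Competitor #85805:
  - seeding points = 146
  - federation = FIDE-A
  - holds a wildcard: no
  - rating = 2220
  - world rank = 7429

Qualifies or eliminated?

Atomic conditions:
  holds a wildcard: no → false
  rating < 1279: 2220 < 1279 is false
  seeding points = 15: 146 == 15 is false
  federation ∈ {FIDE-A, JUN, NAT, REG}: FIDE-A is in the set → true
  world rank < 4937: 7429 < 4937 is false
Combine:
[1.1.1] false OR false = false
[1.1] NOT false = true
[1] NOT true = false
[2.1.1] false OR true OR false = true
[2.1] NOT true = false
[2] NOT false = true
[root] false OR true = true
Overall: true → qualifies

Qualifies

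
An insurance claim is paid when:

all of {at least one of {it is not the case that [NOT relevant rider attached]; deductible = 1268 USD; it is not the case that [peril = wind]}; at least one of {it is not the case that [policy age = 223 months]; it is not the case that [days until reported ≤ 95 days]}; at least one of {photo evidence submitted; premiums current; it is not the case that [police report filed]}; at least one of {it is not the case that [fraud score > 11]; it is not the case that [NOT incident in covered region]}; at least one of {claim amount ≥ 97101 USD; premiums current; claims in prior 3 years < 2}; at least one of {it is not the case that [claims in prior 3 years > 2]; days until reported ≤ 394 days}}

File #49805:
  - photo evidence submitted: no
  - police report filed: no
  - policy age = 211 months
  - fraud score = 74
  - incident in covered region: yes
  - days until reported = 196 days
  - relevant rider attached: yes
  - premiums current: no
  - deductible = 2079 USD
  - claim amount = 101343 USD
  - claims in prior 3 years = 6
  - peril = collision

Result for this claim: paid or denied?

Paid

Atomic conditions:
  NOT relevant rider attached: yes → false
  deductible = 1268 USD: 2079 == 1268 is false
  peril = wind: collision == wind is false
  policy age = 223 months: 211 == 223 is false
  days until reported ≤ 95 days: 196 ≤ 95 is false
  photo evidence submitted: no → false
  premiums current: no → false
  police report filed: no → false
  fraud score > 11: 74 > 11 is true
  NOT incident in covered region: yes → false
  claim amount ≥ 97101 USD: 101343 ≥ 97101 is true
  claims in prior 3 years < 2: 6 < 2 is false
  claims in prior 3 years > 2: 6 > 2 is true
  days until reported ≤ 394 days: 196 ≤ 394 is true
Combine:
[1.1] NOT false = true
[1.3] NOT false = true
[1] true OR false OR true = true
[2.1] NOT false = true
[2.2] NOT false = true
[2] true OR true = true
[3.3] NOT false = true
[3] false OR false OR true = true
[4.1] NOT true = false
[4.2] NOT false = true
[4] false OR true = true
[5] true OR false OR false = true
[6.1] NOT true = false
[6] false OR true = true
[root] true AND true AND true AND true AND true AND true = true
Overall: true → paid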